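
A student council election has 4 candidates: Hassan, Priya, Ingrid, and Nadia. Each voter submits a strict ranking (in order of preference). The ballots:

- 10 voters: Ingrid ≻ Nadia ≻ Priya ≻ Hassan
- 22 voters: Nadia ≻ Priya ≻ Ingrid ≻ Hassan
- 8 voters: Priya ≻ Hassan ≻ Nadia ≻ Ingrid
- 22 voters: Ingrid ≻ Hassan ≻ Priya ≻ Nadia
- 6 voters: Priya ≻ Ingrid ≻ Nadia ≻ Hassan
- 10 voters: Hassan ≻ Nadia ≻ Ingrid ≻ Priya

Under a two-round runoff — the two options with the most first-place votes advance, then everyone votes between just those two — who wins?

Nadia

Round 1 first-place votes: Hassan 10, Priya 14, Ingrid 32, Nadia 22.
Ingrid and Nadia advance.
Runoff: Ingrid is preferred to Nadia by 38 voters; Nadia by 40.
Nadia wins the runoff.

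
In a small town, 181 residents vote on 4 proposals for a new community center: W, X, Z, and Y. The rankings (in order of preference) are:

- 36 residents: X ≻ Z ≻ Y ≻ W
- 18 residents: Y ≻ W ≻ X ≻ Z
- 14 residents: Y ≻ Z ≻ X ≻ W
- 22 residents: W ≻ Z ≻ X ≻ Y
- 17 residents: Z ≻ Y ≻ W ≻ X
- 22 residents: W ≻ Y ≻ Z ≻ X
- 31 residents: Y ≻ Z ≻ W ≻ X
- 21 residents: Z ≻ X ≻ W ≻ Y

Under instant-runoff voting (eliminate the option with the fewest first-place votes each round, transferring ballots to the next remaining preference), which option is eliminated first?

Round 1: W 44, X 36, Z 38, Y 63. Eliminate X.

X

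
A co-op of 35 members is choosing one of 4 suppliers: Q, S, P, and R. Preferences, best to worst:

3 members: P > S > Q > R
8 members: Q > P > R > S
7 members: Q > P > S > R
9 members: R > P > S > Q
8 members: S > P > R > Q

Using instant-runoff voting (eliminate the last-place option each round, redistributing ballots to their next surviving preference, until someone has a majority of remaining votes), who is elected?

Round 1: Q 15, S 8, P 3, R 9. Eliminate P.
Round 2: Q 15, S 11, R 9. Eliminate R.
Round 3: Q 15, S 20. S has a majority.

S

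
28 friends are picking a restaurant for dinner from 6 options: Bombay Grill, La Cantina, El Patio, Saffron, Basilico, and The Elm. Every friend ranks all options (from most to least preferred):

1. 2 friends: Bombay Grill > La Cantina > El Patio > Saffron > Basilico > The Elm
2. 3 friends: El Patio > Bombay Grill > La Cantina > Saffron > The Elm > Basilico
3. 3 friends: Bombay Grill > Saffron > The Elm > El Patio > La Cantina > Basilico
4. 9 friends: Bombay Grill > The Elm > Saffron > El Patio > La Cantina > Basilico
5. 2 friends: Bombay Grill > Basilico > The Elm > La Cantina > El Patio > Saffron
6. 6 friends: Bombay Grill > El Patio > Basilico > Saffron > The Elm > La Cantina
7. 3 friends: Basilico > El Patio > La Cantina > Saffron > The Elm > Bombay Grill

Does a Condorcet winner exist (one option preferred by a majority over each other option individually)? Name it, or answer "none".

Bombay Grill

Bombay Grill vs La Cantina: 25–3 for Bombay Grill.
Bombay Grill vs El Patio: 22–6 for Bombay Grill.
Bombay Grill vs Saffron: 25–3 for Bombay Grill.
Bombay Grill vs Basilico: 25–3 for Bombay Grill.
Bombay Grill vs The Elm: 25–3 for Bombay Grill.
Bombay Grill beats every other option head-to-head.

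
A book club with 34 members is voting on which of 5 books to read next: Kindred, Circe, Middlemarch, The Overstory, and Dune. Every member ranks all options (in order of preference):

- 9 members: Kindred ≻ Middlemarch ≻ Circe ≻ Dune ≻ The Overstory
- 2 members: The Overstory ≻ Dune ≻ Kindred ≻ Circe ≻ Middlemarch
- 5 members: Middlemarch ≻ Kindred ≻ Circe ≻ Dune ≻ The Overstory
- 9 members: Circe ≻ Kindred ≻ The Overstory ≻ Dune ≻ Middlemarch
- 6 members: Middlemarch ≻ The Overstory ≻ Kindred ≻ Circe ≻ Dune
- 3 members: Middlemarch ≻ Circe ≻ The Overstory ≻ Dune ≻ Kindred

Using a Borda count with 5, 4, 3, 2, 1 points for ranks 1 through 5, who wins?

Kindred: 9·5 + 2·3 + 5·4 + 9·4 + 6·3 + 3·1 = 128
Circe: 9·3 + 2·2 + 5·3 + 9·5 + 6·2 + 3·4 = 115
Middlemarch: 9·4 + 2·1 + 5·5 + 9·1 + 6·5 + 3·5 = 117
The Overstory: 9·1 + 2·5 + 5·1 + 9·3 + 6·4 + 3·3 = 84
Dune: 9·2 + 2·4 + 5·2 + 9·2 + 6·1 + 3·2 = 66
Kindred has the highest Borda score (128).

Kindred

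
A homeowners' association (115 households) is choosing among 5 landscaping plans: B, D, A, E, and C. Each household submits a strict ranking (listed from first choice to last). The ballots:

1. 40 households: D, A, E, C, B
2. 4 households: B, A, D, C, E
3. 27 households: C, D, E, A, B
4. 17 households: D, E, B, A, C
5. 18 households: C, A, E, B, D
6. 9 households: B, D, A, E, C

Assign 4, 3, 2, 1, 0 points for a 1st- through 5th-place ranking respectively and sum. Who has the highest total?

D

B: 40·0 + 4·4 + 27·0 + 17·2 + 18·1 + 9·4 = 104
D: 40·4 + 4·2 + 27·3 + 17·4 + 18·0 + 9·3 = 344
A: 40·3 + 4·3 + 27·1 + 17·1 + 18·3 + 9·2 = 248
E: 40·2 + 4·0 + 27·2 + 17·3 + 18·2 + 9·1 = 230
C: 40·1 + 4·1 + 27·4 + 17·0 + 18·4 + 9·0 = 224
D has the highest Borda score (344).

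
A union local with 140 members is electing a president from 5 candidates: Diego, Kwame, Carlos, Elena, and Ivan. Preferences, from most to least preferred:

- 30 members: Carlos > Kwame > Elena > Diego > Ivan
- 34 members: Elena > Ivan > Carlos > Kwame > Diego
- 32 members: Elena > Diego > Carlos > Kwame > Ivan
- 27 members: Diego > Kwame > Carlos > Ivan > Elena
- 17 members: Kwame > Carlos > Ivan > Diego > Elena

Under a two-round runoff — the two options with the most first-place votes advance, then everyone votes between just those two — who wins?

Carlos

Round 1 first-place votes: Diego 27, Kwame 17, Carlos 30, Elena 66, Ivan 0.
Elena and Carlos advance.
Runoff: Elena is preferred to Carlos by 66 voters; Carlos by 74.
Carlos wins the runoff.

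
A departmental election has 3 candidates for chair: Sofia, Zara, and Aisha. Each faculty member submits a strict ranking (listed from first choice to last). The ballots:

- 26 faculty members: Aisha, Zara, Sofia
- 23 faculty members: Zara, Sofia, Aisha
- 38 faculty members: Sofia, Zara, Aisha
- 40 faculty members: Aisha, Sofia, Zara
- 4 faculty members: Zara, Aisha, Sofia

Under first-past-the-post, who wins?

Aisha

First-place votes: Sofia 38, Zara 27, Aisha 66.
Aisha has the most first-place votes.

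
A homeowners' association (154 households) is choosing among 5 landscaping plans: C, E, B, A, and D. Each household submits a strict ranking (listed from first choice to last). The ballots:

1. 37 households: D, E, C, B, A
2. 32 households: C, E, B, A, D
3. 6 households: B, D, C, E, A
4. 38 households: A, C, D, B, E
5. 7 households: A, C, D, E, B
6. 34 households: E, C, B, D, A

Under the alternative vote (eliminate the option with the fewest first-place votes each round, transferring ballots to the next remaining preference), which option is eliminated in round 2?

C

Round 1: C 32, E 34, B 6, A 45, D 37. Eliminate B.
Round 2: C 32, E 34, A 45, D 43. Eliminate C.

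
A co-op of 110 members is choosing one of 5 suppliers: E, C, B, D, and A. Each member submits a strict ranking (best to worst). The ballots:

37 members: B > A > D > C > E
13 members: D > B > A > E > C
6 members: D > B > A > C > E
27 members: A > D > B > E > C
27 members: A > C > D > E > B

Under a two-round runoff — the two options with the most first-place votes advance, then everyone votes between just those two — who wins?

B

Round 1 first-place votes: E 0, C 0, B 37, D 19, A 54.
A and B advance.
Runoff: A is preferred to B by 54 voters; B by 56.
B wins the runoff.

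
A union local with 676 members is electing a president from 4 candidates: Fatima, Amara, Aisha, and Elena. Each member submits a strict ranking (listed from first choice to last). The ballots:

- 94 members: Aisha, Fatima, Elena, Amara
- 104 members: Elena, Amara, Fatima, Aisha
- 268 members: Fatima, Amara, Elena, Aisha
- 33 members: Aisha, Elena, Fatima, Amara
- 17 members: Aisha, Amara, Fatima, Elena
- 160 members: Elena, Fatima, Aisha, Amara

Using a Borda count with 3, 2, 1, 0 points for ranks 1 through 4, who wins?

Fatima

Fatima: 94·2 + 104·1 + 268·3 + 33·1 + 17·1 + 160·2 = 1466
Amara: 94·0 + 104·2 + 268·2 + 33·0 + 17·2 + 160·0 = 778
Aisha: 94·3 + 104·0 + 268·0 + 33·3 + 17·3 + 160·1 = 592
Elena: 94·1 + 104·3 + 268·1 + 33·2 + 17·0 + 160·3 = 1220
Fatima has the highest Borda score (1466).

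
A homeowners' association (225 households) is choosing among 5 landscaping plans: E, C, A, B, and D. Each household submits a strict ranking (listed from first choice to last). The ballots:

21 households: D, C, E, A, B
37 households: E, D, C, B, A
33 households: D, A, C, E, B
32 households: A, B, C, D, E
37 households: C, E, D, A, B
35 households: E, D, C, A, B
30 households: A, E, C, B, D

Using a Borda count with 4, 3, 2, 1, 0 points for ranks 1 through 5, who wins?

E

E: 21·2 + 37·4 + 33·1 + 32·0 + 37·3 + 35·4 + 30·3 = 564
C: 21·3 + 37·2 + 33·2 + 32·2 + 37·4 + 35·2 + 30·2 = 545
A: 21·1 + 37·0 + 33·3 + 32·4 + 37·1 + 35·1 + 30·4 = 440
B: 21·0 + 37·1 + 33·0 + 32·3 + 37·0 + 35·0 + 30·1 = 163
D: 21·4 + 37·3 + 33·4 + 32·1 + 37·2 + 35·3 + 30·0 = 538
E has the highest Borda score (564).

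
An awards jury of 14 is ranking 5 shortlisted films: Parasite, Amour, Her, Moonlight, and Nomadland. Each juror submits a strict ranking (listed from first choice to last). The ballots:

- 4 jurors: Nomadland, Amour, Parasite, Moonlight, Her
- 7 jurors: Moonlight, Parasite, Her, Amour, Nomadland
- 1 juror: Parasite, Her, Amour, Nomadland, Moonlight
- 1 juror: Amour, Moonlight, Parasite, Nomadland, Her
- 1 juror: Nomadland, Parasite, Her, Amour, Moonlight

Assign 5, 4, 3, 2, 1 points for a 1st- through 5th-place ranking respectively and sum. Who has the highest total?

Parasite

Parasite: 4·3 + 7·4 + 1·5 + 1·3 + 1·4 = 52
Amour: 4·4 + 7·2 + 1·3 + 1·5 + 1·2 = 40
Her: 4·1 + 7·3 + 1·4 + 1·1 + 1·3 = 33
Moonlight: 4·2 + 7·5 + 1·1 + 1·4 + 1·1 = 49
Nomadland: 4·5 + 7·1 + 1·2 + 1·2 + 1·5 = 36
Parasite has the highest Borda score (52).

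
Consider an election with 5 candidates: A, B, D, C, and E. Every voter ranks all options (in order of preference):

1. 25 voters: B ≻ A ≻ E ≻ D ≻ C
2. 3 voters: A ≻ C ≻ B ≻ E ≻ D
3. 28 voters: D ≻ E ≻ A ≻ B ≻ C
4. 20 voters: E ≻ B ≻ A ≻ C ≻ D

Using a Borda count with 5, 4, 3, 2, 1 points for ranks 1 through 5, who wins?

E

A: 25·4 + 3·5 + 28·3 + 20·3 = 259
B: 25·5 + 3·3 + 28·2 + 20·4 = 270
D: 25·2 + 3·1 + 28·5 + 20·1 = 213
C: 25·1 + 3·4 + 28·1 + 20·2 = 105
E: 25·3 + 3·2 + 28·4 + 20·5 = 293
E has the highest Borda score (293).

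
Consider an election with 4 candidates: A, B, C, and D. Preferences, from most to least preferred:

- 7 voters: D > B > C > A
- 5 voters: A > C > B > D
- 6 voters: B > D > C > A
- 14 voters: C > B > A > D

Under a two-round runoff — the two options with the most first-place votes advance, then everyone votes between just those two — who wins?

Round 1 first-place votes: A 5, B 6, C 14, D 7.
C and D advance.
Runoff: C is preferred to D by 19 voters; D by 13.
C wins the runoff.

C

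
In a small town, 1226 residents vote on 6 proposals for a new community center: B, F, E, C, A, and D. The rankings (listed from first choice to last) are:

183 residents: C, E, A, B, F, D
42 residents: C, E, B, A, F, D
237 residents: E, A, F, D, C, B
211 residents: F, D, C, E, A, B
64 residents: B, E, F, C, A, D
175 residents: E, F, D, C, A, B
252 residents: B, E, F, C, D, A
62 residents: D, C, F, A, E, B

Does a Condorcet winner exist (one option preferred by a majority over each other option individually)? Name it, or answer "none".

E

E vs B: 910–316 for E.
E vs F: 953–273 for E.
E vs C: 728–498 for E.
E vs A: 1164–62 for E.
E vs D: 953–273 for E.
E beats every other option head-to-head.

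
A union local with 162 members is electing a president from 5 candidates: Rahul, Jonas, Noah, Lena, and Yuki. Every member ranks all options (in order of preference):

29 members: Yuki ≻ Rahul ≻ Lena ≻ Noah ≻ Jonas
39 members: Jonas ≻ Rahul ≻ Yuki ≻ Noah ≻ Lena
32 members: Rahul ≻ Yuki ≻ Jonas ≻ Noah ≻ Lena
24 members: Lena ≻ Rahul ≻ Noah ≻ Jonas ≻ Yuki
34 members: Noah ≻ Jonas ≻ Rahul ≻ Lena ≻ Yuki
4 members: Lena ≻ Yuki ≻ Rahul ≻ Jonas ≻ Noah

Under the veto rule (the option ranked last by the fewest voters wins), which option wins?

Rahul

Last-place votes: Rahul 0, Jonas 29, Noah 4, Lena 71, Yuki 58.
Rahul is ranked last by the fewest voters, so Rahul wins.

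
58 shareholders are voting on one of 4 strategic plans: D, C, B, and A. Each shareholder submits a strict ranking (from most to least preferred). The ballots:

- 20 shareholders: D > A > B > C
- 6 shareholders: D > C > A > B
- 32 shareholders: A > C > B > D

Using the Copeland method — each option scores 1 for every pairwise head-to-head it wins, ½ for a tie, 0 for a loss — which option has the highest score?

D: loses to C, B, and A → score 0.
C: beats D and B; loses to A → score 2.
B: beats D; loses to C and A → score 1.
A: beats D, C, and B → score 3.
A has the best pairwise record.

A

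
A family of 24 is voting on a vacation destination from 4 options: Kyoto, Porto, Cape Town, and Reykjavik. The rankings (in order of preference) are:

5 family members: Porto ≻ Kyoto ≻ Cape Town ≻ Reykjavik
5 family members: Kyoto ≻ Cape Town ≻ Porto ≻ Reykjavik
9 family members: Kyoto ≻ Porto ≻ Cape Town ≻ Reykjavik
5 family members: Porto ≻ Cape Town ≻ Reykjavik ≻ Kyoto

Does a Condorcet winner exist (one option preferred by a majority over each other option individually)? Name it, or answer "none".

Kyoto vs Porto: 14–10 for Kyoto.
Kyoto vs Cape Town: 19–5 for Kyoto.
Kyoto vs Reykjavik: 19–5 for Kyoto.
Kyoto beats every other option head-to-head.

Kyoto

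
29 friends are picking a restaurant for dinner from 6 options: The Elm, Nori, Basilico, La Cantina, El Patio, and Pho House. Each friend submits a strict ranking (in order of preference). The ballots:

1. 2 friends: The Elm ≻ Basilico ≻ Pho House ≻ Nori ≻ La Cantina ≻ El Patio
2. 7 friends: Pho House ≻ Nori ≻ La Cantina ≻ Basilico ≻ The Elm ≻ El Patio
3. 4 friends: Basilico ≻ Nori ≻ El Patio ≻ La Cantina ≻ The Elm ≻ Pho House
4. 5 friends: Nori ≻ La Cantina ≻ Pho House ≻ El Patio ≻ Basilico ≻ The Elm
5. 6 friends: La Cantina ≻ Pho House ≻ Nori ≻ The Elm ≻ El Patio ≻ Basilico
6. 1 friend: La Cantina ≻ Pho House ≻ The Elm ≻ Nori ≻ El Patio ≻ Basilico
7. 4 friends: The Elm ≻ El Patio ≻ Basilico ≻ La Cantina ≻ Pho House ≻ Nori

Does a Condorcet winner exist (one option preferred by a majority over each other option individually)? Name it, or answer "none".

none

Checking pairwise contests:
Nori beats The Elm 22–7.
Pho House beats Nori 20–9.
Nori beats Basilico 19–10.
Nori beats La Cantina 18–11.
The Elm beats El Patio 20–9.
La Cantina beats Pho House 20–9.
Every option loses at least one head-to-head, so there is no Condorcet winner.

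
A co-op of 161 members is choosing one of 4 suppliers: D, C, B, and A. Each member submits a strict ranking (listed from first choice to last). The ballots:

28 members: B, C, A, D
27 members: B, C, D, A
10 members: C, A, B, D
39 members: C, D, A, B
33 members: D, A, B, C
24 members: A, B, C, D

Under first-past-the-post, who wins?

B

First-place votes: D 33, C 49, B 55, A 24.
B has the most first-place votes.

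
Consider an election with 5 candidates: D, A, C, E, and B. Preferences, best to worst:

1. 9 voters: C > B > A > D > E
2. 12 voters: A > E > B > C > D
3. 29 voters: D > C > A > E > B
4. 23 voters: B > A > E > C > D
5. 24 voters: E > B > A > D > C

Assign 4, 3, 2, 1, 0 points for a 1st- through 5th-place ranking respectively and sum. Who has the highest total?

A

D: 9·1 + 12·0 + 29·4 + 23·0 + 24·1 = 149
A: 9·2 + 12·4 + 29·2 + 23·3 + 24·2 = 241
C: 9·4 + 12·1 + 29·3 + 23·1 + 24·0 = 158
E: 9·0 + 12·3 + 29·1 + 23·2 + 24·4 = 207
B: 9·3 + 12·2 + 29·0 + 23·4 + 24·3 = 215
A has the highest Borda score (241).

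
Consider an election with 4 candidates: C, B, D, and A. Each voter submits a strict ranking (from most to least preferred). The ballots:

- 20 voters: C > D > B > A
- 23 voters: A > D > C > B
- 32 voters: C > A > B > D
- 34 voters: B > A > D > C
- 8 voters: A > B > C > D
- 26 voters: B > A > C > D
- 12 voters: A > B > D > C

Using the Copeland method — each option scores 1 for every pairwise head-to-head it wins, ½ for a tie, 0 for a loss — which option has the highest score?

B

C: beats D; loses to B and A → score 1.
B: beats C, D, and A → score 3.
D: loses to C, B, and A → score 0.
A: beats C and D; loses to B → score 2.
B has the best pairwise record.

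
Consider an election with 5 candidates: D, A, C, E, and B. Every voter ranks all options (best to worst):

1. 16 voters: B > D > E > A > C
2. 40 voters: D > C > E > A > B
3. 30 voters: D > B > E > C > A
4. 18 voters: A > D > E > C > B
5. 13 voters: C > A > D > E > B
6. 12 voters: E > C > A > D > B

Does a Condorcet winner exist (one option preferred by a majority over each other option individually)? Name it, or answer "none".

D vs A: 86–43 for D.
D vs C: 104–25 for D.
D vs E: 117–12 for D.
D vs B: 113–16 for D.
D beats every other option head-to-head.

D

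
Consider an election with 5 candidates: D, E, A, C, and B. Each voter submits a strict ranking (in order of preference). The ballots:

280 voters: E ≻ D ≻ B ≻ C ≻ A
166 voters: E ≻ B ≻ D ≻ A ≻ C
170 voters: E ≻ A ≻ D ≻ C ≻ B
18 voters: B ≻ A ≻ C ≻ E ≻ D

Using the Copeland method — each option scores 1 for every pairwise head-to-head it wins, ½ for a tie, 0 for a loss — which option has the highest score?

D: beats A, C, and B; loses to E → score 3.
E: beats D, A, C, and B → score 4.
A: beats C; loses to D, E, and B → score 1.
C: loses to D, E, A, and B → score 0.
B: beats A and C; loses to D and E → score 2.
E has the best pairwise record.

E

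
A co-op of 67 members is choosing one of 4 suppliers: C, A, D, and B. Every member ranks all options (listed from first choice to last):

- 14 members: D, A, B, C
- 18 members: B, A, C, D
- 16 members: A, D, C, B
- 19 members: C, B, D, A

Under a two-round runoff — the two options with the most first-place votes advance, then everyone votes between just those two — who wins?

Round 1 first-place votes: C 19, A 16, D 14, B 18.
C and B advance.
Runoff: C is preferred to B by 35 voters; B by 32.
C wins the runoff.

C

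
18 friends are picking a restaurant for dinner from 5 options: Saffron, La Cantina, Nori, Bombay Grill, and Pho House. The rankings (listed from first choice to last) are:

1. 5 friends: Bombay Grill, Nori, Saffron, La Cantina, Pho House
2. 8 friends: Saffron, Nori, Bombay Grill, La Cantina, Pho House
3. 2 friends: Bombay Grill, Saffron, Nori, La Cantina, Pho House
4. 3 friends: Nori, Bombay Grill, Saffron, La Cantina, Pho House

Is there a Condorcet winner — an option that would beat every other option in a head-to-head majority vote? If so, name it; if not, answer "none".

none

Checking pairwise contests:
Bombay Grill beats Saffron 10–8.
Saffron beats La Cantina 18–0.
Saffron beats Nori 10–8.
Nori beats Bombay Grill 11–7.
Saffron beats Pho House 18–0.
Every option loses at least one head-to-head, so there is no Condorcet winner.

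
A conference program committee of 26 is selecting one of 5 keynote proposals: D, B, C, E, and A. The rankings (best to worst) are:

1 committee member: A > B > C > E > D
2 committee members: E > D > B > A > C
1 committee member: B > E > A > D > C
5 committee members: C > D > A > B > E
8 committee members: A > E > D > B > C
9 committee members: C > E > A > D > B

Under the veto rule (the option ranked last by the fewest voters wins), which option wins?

Last-place votes: D 1, B 9, C 11, E 5, A 0.
A is ranked last by the fewest voters, so A wins.

A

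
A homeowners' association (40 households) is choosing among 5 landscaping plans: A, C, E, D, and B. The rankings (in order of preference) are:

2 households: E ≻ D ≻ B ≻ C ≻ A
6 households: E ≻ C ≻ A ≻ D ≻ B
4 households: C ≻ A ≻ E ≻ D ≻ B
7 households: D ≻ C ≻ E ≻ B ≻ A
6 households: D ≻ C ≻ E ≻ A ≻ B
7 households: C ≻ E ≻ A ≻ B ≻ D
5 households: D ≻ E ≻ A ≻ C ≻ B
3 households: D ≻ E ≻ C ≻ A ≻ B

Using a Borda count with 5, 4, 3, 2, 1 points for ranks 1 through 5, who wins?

C

A: 2·1 + 6·3 + 4·4 + 7·1 + 6·2 + 7·3 + 5·3 + 3·2 = 97
C: 2·2 + 6·4 + 4·5 + 7·4 + 6·4 + 7·5 + 5·2 + 3·3 = 154
E: 2·5 + 6·5 + 4·3 + 7·3 + 6·3 + 7·4 + 5·4 + 3·4 = 151
D: 2·4 + 6·2 + 4·2 + 7·5 + 6·5 + 7·1 + 5·5 + 3·5 = 140
B: 2·3 + 6·1 + 4·1 + 7·2 + 6·1 + 7·2 + 5·1 + 3·1 = 58
C has the highest Borda score (154).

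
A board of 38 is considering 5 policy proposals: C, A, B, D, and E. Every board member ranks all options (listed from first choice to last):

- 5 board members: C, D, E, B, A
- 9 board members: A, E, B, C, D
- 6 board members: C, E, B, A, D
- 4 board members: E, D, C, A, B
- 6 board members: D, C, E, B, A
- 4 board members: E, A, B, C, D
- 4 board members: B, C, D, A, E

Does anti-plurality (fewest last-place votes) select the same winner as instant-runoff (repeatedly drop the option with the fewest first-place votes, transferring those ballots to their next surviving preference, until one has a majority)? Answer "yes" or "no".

Anti-plurality — last-place votes: C 0, A 11, B 4, D 19, E 4. Winner: C.
Instant-runoff — R1 C 11, A 9, B 4, D 6, E 8 (B out); R2 C 15, A 9, D 6, E 8 (D out); R3 C 21, A 9, E 8 (C winner). Winner: C.
The two methods agree.

yes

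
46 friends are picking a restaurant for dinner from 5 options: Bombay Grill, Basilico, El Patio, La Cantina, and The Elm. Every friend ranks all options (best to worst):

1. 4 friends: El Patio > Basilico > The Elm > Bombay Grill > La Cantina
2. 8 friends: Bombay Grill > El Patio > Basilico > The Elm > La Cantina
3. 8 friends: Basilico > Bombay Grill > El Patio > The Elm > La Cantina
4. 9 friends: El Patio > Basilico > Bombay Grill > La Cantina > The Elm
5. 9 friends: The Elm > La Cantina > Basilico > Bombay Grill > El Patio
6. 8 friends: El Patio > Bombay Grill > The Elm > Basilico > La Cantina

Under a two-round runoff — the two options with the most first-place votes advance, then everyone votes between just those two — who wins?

El Patio

Round 1 first-place votes: Bombay Grill 8, Basilico 8, El Patio 21, La Cantina 0, The Elm 9.
El Patio and The Elm advance.
Runoff: El Patio is preferred to The Elm by 37 voters; The Elm by 9.
El Patio wins the runoff.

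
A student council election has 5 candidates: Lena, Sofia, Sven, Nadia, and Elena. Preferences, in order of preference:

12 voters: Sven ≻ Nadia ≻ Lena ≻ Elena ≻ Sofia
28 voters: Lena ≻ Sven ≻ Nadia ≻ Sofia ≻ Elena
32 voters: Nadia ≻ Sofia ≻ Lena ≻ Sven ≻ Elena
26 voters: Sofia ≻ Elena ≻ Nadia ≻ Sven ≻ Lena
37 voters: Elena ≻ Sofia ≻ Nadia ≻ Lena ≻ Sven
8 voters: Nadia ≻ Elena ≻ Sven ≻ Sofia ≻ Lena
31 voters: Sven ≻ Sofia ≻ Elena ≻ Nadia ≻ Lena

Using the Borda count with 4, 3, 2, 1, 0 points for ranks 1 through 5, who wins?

Sofia

Lena: 12·2 + 28·4 + 32·2 + 26·0 + 37·1 + 8·0 + 31·0 = 237
Sofia: 12·0 + 28·1 + 32·3 + 26·4 + 37·3 + 8·1 + 31·3 = 440
Sven: 12·4 + 28·3 + 32·1 + 26·1 + 37·0 + 8·2 + 31·4 = 330
Nadia: 12·3 + 28·2 + 32·4 + 26·2 + 37·2 + 8·4 + 31·1 = 409
Elena: 12·1 + 28·0 + 32·0 + 26·3 + 37·4 + 8·3 + 31·2 = 324
Sofia has the highest Borda score (440).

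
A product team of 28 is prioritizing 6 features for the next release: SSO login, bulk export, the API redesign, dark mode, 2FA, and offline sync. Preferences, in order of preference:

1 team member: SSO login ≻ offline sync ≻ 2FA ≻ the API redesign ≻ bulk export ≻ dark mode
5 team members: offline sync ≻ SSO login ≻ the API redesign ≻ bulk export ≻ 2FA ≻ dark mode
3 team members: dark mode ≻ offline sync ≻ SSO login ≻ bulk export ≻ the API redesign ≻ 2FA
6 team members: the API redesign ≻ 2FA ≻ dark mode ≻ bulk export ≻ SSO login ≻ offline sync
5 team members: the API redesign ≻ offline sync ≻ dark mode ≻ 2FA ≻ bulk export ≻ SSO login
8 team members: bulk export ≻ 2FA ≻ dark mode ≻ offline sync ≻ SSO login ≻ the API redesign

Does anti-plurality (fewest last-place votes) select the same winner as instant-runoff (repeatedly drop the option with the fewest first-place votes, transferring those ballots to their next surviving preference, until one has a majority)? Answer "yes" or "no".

Anti-plurality — last-place votes: SSO login 5, bulk export 0, the API redesign 8, dark mode 6, 2FA 3, offline sync 6. Winner: bulk export.
Instant-runoff — R1 SSO login 1, bulk export 8, the API redesign 11, dark mode 3, 2FA 0, offline sync 5 (2FA out); R2 SSO login 1, bulk export 8, the API redesign 11, dark mode 3, offline sync 5 (SSO login out); R3 bulk export 8, the API redesign 11, dark mode 3, offline sync 6 (dark mode out); R4 bulk export 8, the API redesign 11, offline sync 9 (bulk export out); R5 the API redesign 11, offline sync 17 (offline sync winner). Winner: offline sync.
The two methods disagree.

no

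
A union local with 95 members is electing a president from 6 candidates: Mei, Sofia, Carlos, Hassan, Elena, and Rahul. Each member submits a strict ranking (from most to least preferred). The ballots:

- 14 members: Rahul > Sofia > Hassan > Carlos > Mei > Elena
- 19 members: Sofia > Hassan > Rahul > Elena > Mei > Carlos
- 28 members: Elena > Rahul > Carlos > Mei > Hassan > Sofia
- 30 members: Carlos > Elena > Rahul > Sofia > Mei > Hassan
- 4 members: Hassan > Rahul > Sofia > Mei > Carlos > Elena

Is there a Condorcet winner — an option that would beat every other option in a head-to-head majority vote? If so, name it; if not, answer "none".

Checking pairwise contests:
Sofia beats Mei 67–28.
Carlos beats Sofia 58–37.
Rahul beats Carlos 65–30.
Mei beats Hassan 58–37.
Carlos beats Elena 48–47.
Elena beats Rahul 58–37.
Every option loses at least one head-to-head, so there is no Condorcet winner.

none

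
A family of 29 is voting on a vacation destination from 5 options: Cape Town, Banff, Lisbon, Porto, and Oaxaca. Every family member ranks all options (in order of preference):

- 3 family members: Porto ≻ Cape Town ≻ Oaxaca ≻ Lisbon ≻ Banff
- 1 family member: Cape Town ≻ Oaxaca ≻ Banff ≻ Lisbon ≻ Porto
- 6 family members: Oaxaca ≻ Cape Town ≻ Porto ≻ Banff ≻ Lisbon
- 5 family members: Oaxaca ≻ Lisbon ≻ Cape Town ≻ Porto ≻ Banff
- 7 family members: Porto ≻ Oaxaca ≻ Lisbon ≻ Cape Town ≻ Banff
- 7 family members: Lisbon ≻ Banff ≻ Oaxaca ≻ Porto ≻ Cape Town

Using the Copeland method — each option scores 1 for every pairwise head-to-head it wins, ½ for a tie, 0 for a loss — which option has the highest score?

Cape Town: beats Banff; loses to Lisbon, Porto, and Oaxaca → score 1.
Banff: loses to Cape Town, Lisbon, Porto, and Oaxaca → score 0.
Lisbon: beats Cape Town and Banff; loses to Porto and Oaxaca → score 2.
Porto: beats Cape Town, Banff, and Lisbon; loses to Oaxaca → score 3.
Oaxaca: beats Cape Town, Banff, Lisbon, and Porto → score 4.
Oaxaca has the best pairwise record.

Oaxaca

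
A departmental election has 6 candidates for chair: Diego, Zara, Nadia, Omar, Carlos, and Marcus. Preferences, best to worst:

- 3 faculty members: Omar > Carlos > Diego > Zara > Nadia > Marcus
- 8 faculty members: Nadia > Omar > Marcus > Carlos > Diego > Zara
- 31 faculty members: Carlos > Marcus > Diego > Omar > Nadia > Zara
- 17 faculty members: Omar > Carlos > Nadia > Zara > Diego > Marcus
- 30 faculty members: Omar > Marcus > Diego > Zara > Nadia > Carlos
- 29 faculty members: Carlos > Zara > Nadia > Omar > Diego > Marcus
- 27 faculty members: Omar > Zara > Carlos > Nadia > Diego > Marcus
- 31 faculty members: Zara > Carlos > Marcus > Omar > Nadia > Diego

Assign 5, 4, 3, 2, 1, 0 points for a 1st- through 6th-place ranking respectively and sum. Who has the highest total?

Diego: 3·3 + 8·1 + 31·3 + 17·1 + 30·3 + 29·1 + 27·1 + 31·0 = 273
Zara: 3·2 + 8·0 + 31·0 + 17·2 + 30·2 + 29·4 + 27·4 + 31·5 = 479
Nadia: 3·1 + 8·5 + 31·1 + 17·3 + 30·1 + 29·3 + 27·2 + 31·1 = 327
Omar: 3·5 + 8·4 + 31·2 + 17·5 + 30·5 + 29·2 + 27·5 + 31·2 = 599
Carlos: 3·4 + 8·2 + 31·5 + 17·4 + 30·0 + 29·5 + 27·3 + 31·4 = 601
Marcus: 3·0 + 8·3 + 31·4 + 17·0 + 30·4 + 29·0 + 27·0 + 31·3 = 361
Carlos has the highest Borda score (601).

Carlos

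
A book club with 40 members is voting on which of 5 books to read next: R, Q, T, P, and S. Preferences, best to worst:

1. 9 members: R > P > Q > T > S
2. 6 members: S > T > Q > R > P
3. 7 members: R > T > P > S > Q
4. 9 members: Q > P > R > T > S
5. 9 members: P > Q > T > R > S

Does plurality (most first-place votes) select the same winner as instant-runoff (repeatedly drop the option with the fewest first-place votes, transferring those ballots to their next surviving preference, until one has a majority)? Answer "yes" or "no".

Plurality — first-place votes: R 16, Q 9, T 0, P 9, S 6. Winner: R.
Instant-runoff — R1 R 16, Q 9, T 0, P 9, S 6 (T out); R2 R 16, Q 9, P 9, S 6 (S out); R3 R 16, Q 15, P 9 (P out); R4 R 16, Q 24 (Q winner). Winner: Q.
The two methods disagree.

no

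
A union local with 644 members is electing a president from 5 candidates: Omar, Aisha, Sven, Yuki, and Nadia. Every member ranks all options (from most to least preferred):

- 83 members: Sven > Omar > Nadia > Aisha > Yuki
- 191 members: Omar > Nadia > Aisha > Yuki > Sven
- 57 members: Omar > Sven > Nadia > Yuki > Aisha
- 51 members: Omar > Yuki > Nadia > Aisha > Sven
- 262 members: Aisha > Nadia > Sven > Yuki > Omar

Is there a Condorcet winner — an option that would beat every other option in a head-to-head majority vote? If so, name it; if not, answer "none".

Checking pairwise contests:
Sven beats Omar 345–299.
Omar beats Aisha 382–262.
Aisha beats Sven 504–140.
Omar beats Yuki 382–262.
Omar beats Nadia 382–262.
Every option loses at least one head-to-head, so there is no Condorcet winner.

none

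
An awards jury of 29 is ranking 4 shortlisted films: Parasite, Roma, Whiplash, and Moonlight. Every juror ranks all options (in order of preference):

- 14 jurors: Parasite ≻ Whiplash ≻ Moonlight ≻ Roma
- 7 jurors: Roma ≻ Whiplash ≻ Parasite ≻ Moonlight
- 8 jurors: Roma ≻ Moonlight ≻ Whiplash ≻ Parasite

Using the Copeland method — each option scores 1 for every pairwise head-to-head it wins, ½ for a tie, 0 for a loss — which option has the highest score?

Parasite: beats Moonlight; loses to Roma and Whiplash → score 1.
Roma: beats Parasite, Whiplash, and Moonlight → score 3.
Whiplash: beats Parasite and Moonlight; loses to Roma → score 2.
Moonlight: loses to Parasite, Roma, and Whiplash → score 0.
Roma has the best pairwise record.

Roma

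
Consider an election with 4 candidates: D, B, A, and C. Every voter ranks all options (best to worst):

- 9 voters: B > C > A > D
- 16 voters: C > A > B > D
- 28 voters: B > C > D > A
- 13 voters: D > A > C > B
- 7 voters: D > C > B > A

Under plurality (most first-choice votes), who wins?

First-place votes: D 20, B 37, A 0, C 16.
B has the most first-place votes.

B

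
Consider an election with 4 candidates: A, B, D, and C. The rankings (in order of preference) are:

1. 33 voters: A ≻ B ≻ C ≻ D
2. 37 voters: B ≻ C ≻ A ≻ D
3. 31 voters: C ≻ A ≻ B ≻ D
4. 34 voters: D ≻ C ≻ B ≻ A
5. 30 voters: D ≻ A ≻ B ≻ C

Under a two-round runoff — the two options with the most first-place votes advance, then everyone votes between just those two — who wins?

Round 1 first-place votes: A 33, B 37, D 64, C 31.
D and B advance.
Runoff: D is preferred to B by 64 voters; B by 101.
B wins the runoff.

B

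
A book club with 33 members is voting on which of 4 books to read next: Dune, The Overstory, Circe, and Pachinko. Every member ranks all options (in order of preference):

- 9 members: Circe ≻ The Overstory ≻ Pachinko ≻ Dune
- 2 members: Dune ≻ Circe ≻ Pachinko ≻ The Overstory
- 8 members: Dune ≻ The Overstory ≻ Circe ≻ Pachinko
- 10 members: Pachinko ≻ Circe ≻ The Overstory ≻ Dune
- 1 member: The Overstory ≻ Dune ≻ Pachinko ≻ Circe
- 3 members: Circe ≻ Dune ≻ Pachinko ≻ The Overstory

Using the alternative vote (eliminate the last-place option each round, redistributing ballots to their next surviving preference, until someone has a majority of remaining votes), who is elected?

Circe

Round 1: Dune 10, The Overstory 1, Circe 12, Pachinko 10. Eliminate The Overstory.
Round 2: Dune 11, Circe 12, Pachinko 10. Eliminate Pachinko.
Round 3: Dune 11, Circe 22. Circe has a majority.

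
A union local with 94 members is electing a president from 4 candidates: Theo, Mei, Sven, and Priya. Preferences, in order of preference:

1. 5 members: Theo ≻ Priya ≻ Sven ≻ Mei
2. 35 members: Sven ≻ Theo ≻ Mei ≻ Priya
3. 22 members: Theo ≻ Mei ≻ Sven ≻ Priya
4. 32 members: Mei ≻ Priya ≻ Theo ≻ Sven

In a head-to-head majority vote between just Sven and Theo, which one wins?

Voters preferring Sven to Theo: 35; preferring Theo to Sven: 59.
Theo wins the head-to-head.

Theo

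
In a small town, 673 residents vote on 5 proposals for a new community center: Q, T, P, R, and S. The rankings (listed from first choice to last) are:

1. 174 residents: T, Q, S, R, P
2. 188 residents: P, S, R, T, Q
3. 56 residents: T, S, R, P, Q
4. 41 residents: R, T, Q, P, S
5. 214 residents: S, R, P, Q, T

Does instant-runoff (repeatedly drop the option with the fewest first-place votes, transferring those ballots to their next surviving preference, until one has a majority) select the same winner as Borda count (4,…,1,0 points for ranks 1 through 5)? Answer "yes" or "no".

Instant-runoff — R1 Q 0, T 230, P 188, R 41, S 214 (Q out); R2 T 230, P 188, R 41, S 214 (R out); R3 T 271, P 188, S 214 (P out); R4 T 271, S 402 (S winner). Winner: S.
Borda — scores: Q 818, T 1231, P 1277, R 1468, S 1936. Winner: S.
The two methods agree.

yes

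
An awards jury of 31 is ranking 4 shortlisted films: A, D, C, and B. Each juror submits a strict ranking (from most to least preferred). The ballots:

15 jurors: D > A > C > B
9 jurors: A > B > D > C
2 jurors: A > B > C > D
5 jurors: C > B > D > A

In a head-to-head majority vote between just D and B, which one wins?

Voters preferring D to B: 15; preferring B to D: 16.
B wins the head-to-head.

B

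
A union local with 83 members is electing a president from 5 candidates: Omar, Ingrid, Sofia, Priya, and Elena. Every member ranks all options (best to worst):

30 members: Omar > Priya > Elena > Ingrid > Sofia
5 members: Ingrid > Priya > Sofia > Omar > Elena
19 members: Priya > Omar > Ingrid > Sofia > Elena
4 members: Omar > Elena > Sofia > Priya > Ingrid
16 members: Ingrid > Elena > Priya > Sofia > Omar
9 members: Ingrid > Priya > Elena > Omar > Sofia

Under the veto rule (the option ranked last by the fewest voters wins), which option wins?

Priya

Last-place votes: Omar 16, Ingrid 4, Sofia 39, Priya 0, Elena 24.
Priya is ranked last by the fewest voters, so Priya wins.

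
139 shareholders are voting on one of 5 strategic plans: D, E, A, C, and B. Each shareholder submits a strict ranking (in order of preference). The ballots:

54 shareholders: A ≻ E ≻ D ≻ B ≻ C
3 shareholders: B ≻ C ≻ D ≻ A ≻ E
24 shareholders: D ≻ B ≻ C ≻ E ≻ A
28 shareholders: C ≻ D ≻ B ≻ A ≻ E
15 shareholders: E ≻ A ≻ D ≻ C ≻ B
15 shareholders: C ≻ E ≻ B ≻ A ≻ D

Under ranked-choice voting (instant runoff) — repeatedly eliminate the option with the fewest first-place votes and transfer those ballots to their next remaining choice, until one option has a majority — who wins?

C

Round 1: D 24, E 15, A 54, C 43, B 3. Eliminate B.
Round 2: D 24, E 15, A 54, C 46. Eliminate E.
Round 3: D 24, A 69, C 46. Eliminate D.
Round 4: A 69, C 70. C has a majority.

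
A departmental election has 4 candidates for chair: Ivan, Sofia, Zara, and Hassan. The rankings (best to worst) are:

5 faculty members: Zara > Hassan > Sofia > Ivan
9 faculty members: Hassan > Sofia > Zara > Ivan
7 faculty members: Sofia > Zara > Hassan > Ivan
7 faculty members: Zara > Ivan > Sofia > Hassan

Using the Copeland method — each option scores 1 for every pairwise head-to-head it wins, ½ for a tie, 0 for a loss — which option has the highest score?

Sofia

Ivan: loses to Sofia, Zara, and Hassan → score 0.
Sofia: beats Ivan and Zara; ties Hassan → score 2.5.
Zara: beats Ivan and Hassan; loses to Sofia → score 2.
Hassan: beats Ivan; ties Sofia; loses to Zara → score 1.5.
Sofia has the best pairwise record.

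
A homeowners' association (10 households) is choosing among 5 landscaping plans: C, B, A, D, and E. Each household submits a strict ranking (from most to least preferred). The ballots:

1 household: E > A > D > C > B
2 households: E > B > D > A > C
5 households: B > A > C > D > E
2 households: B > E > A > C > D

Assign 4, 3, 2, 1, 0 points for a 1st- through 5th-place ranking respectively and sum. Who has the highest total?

B

C: 1·1 + 2·0 + 5·2 + 2·1 = 13
B: 1·0 + 2·3 + 5·4 + 2·4 = 34
A: 1·3 + 2·1 + 5·3 + 2·2 = 24
D: 1·2 + 2·2 + 5·1 + 2·0 = 11
E: 1·4 + 2·4 + 5·0 + 2·3 = 18
B has the highest Borda score (34).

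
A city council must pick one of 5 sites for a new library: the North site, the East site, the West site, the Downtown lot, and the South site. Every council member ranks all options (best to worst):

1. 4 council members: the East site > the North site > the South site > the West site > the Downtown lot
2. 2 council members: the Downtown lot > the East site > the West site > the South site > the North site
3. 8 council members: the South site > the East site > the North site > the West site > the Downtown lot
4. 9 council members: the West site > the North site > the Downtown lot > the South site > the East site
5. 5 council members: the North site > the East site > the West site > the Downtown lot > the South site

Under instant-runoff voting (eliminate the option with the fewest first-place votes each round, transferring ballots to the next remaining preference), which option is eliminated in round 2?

the North site

Round 1: the North site 5, the East site 4, the West site 9, the Downtown lot 2, the South site 8. Eliminate the Downtown lot.
Round 2: the North site 5, the East site 6, the West site 9, the South site 8. Eliminate the North site.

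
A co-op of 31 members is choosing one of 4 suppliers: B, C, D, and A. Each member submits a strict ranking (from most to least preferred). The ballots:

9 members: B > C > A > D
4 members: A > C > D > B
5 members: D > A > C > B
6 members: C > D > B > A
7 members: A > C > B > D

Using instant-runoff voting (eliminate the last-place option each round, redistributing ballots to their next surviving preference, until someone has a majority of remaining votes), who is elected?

Round 1: B 9, C 6, D 5, A 11. Eliminate D.
Round 2: B 9, C 6, A 16. A has a majority.

A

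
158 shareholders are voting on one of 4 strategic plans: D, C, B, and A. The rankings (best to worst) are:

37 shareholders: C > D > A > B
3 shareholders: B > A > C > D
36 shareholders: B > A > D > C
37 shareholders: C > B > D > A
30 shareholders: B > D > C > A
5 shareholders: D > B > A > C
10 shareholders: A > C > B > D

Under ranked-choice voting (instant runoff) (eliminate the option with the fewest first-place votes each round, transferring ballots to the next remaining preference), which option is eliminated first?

D

Round 1: D 5, C 74, B 69, A 10. Eliminate D.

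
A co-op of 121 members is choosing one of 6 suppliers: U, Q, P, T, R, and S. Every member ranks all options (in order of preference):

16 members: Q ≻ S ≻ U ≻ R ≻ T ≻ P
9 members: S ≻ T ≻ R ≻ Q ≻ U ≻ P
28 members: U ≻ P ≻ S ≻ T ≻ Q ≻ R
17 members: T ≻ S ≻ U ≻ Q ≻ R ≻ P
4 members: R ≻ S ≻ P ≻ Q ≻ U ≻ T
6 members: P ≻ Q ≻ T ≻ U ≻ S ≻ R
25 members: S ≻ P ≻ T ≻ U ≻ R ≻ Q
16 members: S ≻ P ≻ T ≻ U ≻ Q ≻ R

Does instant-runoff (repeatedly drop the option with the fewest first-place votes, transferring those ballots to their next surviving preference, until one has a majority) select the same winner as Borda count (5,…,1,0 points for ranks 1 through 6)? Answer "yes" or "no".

yes

Instant-runoff — R1 U 28, Q 16, P 6, T 17, R 4, S 50 (R out); R2 U 28, Q 16, P 6, T 17, S 54 (P out); R3 U 28, Q 22, T 17, S 54 (T out); R4 U 28, Q 22, S 71 (S winner). Winner: S.
Borda — scores: U 346, Q 208, P 318, T 334, R 121, S 488. Winner: S.
The two methods agree.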